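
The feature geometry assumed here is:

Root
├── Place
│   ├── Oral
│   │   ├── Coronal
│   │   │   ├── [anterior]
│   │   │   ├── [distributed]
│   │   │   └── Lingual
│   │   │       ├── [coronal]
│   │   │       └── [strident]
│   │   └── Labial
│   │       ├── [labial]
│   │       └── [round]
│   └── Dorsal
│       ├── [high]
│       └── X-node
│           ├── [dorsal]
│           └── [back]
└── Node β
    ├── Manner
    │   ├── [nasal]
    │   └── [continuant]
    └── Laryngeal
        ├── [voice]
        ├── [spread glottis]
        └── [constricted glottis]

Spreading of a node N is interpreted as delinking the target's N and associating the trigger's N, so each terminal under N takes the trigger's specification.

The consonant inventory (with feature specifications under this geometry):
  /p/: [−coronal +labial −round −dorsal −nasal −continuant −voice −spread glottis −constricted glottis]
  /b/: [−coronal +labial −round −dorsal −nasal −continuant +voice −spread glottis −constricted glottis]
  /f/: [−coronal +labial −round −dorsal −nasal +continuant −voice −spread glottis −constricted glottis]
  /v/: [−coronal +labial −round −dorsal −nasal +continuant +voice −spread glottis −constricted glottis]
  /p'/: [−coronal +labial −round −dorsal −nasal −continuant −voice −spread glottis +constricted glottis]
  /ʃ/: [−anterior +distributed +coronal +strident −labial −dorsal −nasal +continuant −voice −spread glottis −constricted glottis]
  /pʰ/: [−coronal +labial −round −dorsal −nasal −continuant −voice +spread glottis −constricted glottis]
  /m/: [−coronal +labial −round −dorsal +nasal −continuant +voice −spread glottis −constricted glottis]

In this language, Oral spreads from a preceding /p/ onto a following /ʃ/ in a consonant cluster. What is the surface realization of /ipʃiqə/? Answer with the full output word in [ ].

[ipfiqə]

Terminals under Oral in this geometry: [anterior], [distributed], [coronal], [strident], [labial], [round].
After delinking /ʃ/'s Oral and linking /p/'s, the affected terminals become [−coronal], [+labial], [−round]; [dorsal], [nasal], [continuant], … (outside Oral) are retained from /ʃ/.
Among the inventory, only /f/ has exactly this specification, giving the surface form [ipfiqə].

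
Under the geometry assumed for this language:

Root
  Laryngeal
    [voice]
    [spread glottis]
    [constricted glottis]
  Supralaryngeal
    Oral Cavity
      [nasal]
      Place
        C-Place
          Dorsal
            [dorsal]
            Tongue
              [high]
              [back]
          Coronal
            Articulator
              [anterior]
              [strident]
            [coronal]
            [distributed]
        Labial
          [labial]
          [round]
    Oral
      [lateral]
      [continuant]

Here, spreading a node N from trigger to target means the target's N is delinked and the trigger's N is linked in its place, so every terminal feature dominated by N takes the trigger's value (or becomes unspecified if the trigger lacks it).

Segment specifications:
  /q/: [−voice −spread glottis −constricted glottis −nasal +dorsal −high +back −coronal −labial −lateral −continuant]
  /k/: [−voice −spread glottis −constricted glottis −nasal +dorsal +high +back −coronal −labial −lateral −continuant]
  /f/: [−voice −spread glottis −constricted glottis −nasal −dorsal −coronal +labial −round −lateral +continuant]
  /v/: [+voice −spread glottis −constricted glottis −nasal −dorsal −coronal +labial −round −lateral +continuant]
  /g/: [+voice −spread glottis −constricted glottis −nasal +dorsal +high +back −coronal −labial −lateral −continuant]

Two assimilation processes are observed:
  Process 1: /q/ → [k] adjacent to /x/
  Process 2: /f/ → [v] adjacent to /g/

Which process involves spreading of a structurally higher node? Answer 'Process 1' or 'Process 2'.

Process 2

Process 1 alters [high]; the lowest dominating node is [high] (depth 7 from Root).
In Process 2, [voice] changes, so the minimal spreading node is [voice] at depth 2.
[voice] (depth 2) sits above [high] (depth 7), making Process 2 the one with the higher spreading node.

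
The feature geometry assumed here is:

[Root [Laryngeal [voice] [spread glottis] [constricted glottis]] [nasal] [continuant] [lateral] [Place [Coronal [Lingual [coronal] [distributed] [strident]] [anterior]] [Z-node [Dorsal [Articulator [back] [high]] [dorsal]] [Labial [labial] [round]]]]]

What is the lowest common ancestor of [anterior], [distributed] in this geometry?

[anterior]: Root > Place > Coronal > [anterior].
[distributed]: Root > Place > Coronal > Lingual > [distributed].
The lowest node appearing on every path is Coronal; each proper daughter of Coronal fails to dominate at least one of the listed features.

Coronal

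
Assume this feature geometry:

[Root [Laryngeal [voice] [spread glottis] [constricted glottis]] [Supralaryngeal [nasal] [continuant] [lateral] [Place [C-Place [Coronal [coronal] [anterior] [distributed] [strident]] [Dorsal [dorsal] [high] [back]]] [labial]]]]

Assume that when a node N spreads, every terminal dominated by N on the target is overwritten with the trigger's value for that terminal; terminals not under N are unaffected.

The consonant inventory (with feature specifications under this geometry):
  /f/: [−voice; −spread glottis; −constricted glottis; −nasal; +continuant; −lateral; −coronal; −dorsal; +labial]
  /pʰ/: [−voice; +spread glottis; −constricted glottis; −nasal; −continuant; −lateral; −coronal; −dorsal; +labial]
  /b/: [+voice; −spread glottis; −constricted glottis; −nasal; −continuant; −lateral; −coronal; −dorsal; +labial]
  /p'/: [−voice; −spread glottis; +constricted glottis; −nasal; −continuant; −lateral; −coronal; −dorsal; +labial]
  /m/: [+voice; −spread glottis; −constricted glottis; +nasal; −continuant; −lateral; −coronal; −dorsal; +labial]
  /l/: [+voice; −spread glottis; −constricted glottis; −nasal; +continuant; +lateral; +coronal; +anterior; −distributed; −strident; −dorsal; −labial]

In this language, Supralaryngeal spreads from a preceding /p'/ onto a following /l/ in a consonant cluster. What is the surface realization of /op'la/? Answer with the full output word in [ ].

The Supralaryngeal node dominates the terminals [nasal], [continuant], [lateral], [coronal], [anterior], [distributed], [strident], [dorsal], [high], [back], [labial].
Spreading Supralaryngeal from /p'/ onto /l/ replaces those values with /p'/'s: [−nasal], [−continuant], [−lateral], [−coronal], [−dorsal], [+labial]. Features outside Supralaryngeal ([voice], [spread glottis], [constricted glottis]) stay as in /l/.
Among the inventory, only /b/ has exactly this specification, giving the surface form [op'ba].

[op'ba]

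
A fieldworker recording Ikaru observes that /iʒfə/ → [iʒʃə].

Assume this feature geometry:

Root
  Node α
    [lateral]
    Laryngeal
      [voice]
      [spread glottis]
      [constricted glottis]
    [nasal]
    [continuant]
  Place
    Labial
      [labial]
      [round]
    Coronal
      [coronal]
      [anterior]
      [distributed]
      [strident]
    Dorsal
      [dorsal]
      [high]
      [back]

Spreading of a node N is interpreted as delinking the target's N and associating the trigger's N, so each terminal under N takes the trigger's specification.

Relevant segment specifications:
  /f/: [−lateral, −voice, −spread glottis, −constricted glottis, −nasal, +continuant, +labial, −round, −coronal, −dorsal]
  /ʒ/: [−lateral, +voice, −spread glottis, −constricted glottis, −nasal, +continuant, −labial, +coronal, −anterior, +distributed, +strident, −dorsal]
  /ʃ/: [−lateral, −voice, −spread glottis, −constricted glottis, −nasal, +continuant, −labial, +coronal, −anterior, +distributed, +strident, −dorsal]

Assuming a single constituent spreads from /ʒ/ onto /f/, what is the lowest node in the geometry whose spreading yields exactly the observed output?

The alternation /f/ → [ʃ] changes [labial], [round], [coronal], [anterior], [distributed], [strident] and nothing else.
These terminals are all dominated by Place, and no proper subconstituent of Place covers them all; Place is their lowest common ancestor.
If Place spreads, every terminal under it takes /ʒ/'s value, producing [ʃ] as observed.
[voice] — on which /ʒ/ differs from /f/ — is unchanged, so Root cannot have spread; the constituent is no larger than Place.

Place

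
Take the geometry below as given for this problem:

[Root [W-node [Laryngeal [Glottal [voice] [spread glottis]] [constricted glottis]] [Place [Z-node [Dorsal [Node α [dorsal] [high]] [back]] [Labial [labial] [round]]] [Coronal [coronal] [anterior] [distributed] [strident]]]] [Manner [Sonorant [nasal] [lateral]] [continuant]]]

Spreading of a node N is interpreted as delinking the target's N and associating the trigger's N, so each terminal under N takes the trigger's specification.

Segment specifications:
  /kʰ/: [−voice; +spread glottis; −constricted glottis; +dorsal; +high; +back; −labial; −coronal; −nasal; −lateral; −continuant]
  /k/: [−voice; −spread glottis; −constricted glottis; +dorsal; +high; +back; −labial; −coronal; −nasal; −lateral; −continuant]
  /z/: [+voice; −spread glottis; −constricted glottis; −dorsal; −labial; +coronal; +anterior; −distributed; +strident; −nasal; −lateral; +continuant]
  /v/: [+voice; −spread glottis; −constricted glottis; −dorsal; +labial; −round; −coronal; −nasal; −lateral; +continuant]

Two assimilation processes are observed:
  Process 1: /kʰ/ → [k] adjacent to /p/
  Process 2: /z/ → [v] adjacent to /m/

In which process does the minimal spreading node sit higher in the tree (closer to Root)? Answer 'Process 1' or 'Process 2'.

Process 1 alters [spread glottis]; the lowest dominating node is [spread glottis] (depth 4 from Root).
In Process 2, [labial], [round], [coronal], [anterior], [distributed], [strident] change, so the minimal spreading node is Place at depth 2.
Depth 2 < depth 4; Process 2 involves the structurally higher constituent Place.

Process 2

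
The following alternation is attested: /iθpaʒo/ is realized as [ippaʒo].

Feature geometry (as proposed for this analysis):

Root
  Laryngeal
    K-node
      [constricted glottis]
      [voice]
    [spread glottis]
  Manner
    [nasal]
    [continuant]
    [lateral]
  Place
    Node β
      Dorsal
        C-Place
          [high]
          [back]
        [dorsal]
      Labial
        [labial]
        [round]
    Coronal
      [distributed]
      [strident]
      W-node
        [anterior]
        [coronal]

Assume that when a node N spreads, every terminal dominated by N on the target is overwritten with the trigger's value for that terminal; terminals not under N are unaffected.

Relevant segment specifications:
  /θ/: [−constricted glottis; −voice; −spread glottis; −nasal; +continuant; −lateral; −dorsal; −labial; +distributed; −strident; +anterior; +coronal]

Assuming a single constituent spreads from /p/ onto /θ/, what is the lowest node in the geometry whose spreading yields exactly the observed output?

Comparing /θ/ with its surface form [p], the features that change are [continuant], [labial], [round], [coronal], [anterior], [distributed], [strident].
These terminals are all dominated by Root, and no proper subconstituent of Root covers them all; Root is their lowest common ancestor.
Spreading Root from /p/ overwrites each of those terminals with /p/'s values, yielding exactly [p].

Root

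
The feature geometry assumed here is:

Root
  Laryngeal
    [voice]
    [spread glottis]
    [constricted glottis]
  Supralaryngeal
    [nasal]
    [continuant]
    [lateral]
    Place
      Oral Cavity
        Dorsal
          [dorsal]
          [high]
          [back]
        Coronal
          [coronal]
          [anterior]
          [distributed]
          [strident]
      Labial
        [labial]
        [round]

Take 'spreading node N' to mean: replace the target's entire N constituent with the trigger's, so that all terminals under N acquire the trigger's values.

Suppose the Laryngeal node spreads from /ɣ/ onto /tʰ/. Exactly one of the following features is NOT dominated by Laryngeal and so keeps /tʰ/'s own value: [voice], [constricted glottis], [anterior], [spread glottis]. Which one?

The terminals dominated by Laryngeal are [voice], [spread glottis], [constricted glottis].
Spreading Laryngeal replaces [spread glottis], [voice], [constricted glottis] with the trigger's values, since each sits inside the Laryngeal constituent.
[anterior] attaches under Coronal, not under Laryngeal, so /tʰ/ retains its own value for [anterior].

[anterior]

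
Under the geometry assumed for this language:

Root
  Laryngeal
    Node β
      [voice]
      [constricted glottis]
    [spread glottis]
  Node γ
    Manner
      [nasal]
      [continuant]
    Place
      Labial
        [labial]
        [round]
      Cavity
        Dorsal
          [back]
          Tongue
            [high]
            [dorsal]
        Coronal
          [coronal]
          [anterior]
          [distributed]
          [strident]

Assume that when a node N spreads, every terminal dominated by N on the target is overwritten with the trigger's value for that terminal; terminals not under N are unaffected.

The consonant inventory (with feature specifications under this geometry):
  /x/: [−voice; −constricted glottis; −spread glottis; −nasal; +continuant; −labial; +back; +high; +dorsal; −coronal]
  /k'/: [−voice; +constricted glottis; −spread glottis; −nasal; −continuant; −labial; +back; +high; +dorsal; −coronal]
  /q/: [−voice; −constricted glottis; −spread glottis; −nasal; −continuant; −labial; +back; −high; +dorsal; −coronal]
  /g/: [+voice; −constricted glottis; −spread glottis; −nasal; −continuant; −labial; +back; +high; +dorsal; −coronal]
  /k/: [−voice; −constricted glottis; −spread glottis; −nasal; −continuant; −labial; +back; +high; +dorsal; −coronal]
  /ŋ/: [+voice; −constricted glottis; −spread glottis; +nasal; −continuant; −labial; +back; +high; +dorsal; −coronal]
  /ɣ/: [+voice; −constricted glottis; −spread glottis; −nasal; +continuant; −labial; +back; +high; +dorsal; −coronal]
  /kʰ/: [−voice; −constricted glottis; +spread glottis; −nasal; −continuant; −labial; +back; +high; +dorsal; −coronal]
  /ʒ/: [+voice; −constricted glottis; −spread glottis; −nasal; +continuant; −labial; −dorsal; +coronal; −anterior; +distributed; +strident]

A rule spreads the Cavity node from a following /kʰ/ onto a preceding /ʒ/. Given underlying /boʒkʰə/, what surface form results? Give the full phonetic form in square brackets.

The Cavity node dominates the terminals [back], [high], [dorsal], [coronal], [anterior], [distributed], [strident].
Spreading Cavity from /kʰ/ onto /ʒ/ replaces those values with /kʰ/'s: [+back], [+high], [+dorsal], [−coronal]. Features outside Cavity ([voice], [constricted glottis], [spread glottis], …) stay as in /ʒ/.
The resulting bundle matches /ɣ/ in the inventory; substituting it for /ʒ/ gives [boɣkʰə].

[boɣkʰə]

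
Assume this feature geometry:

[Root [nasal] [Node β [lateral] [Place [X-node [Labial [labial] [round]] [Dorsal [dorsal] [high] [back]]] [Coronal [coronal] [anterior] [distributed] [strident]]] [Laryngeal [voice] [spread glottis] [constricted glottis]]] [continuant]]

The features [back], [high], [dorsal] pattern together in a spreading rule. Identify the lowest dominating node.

[back] is immediately dominated by Dorsal.
[high] is immediately dominated by Dorsal.
[dorsal] is immediately dominated by Dorsal.
The listed terminals split across distinct daughters of Dorsal, so Dorsal itself is the smallest node containing them all.

Dorsal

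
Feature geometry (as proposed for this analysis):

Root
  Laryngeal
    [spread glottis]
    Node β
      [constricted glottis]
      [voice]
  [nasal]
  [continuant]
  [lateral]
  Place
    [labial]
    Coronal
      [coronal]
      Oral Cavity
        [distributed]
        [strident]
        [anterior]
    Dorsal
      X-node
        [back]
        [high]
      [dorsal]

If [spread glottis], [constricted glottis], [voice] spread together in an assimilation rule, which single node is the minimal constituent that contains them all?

[spread glottis] is immediately dominated by Laryngeal.
[constricted glottis] is immediately dominated by Node β.
[voice] is immediately dominated by Node β.
The listed terminals split across distinct daughters of Laryngeal, so Laryngeal itself is the smallest node containing them all.

Laryngeal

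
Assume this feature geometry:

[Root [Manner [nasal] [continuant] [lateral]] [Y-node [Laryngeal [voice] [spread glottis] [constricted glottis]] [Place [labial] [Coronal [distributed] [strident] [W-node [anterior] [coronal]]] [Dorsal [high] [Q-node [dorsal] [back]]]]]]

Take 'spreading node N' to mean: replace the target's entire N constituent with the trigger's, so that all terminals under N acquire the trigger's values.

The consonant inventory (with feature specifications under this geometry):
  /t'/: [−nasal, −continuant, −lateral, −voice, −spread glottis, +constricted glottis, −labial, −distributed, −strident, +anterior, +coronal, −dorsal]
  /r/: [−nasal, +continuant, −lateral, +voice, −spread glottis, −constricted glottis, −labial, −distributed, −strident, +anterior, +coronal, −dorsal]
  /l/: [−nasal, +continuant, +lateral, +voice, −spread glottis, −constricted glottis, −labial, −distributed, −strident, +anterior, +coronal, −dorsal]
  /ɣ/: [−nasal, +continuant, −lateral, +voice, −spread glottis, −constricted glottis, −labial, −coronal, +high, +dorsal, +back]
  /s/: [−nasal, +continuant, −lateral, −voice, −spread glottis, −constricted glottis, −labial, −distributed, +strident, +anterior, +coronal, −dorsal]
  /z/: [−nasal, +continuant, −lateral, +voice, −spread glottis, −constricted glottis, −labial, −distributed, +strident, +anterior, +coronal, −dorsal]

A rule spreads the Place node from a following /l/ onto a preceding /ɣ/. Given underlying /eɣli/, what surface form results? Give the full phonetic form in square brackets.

[erli]

Place immediately or transitively dominates [labial], [distributed], [strident], [anterior], [coronal], [high], [dorsal], [back].
The target acquires /l/'s values for everything under Place — [−labial], [−distributed], [−strident], [+anterior], [+coronal], [−dorsal] — while keeping its own [nasal], [continuant], [lateral], ….
Among the inventory, only /r/ has exactly this specification, giving the surface form [erli].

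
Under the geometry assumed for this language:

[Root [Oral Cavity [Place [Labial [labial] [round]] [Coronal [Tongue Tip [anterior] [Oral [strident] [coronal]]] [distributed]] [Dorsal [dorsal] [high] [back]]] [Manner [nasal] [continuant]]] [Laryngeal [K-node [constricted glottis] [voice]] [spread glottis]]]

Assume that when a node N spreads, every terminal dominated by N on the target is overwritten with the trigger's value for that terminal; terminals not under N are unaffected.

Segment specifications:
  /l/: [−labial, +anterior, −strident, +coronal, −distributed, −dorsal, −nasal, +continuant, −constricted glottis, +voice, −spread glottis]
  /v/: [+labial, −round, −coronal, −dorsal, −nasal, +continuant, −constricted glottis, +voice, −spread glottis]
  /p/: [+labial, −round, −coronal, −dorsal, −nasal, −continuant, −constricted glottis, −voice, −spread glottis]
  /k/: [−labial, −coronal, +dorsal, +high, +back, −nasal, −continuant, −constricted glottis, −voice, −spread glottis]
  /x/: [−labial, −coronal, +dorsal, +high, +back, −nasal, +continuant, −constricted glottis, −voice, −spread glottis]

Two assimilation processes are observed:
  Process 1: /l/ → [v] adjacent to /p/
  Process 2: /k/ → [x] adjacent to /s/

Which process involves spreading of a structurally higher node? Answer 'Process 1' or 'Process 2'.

Process 1 alters [labial], [round], [coronal], [anterior], [distributed], [strident]; the lowest common ancestor is Place (depth 2 from Root).
Process 2 alters [continuant]; the lowest dominating node is [continuant] (depth 3 from Root).
Place is closer to Root than [continuant], so Process 1 spreads the higher node.

Process 1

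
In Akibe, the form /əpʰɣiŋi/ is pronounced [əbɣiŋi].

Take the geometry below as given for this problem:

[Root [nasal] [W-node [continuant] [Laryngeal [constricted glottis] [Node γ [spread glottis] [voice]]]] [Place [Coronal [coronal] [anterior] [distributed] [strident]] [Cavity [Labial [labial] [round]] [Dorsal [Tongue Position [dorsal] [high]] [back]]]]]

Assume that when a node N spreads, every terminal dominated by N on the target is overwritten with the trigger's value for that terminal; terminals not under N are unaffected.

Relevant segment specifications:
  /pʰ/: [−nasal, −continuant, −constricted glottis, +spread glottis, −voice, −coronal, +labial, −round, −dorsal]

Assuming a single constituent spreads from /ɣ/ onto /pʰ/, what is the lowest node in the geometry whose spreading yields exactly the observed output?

Node γ

Comparing /pʰ/ with its surface form [b], the features that change are [voice], [spread glottis].
These terminals are all dominated by Node γ, and no proper subconstituent of Node γ covers them all; Node γ is their lowest common ancestor.
Delinking /pʰ/'s Node γ and associating /ɣ/'s Node γ gives precisely the feature bundle of [b].
[labial], [dorsal] stay as in /pʰ/ although /ɣ/ differs there, so no node dominating them spread; among the remaining candidates Node γ is the lowest that derives the output.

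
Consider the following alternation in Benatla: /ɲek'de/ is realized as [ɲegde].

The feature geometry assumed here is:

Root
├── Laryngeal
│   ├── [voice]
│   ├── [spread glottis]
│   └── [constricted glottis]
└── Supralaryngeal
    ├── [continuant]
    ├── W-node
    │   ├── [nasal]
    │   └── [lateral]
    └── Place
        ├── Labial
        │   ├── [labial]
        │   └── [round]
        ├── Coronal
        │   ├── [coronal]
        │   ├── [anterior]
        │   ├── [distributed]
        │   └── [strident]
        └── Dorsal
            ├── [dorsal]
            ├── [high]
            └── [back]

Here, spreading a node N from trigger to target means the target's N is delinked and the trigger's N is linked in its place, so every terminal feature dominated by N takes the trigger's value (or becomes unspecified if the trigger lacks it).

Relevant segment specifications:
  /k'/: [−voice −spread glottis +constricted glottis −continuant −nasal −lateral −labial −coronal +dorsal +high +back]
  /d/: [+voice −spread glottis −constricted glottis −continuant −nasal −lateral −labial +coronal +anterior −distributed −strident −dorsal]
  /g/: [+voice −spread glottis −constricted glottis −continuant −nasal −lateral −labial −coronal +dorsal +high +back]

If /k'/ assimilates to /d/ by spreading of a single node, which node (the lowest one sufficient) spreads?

Laryngeal

The alternation /k'/ → [g] changes [voice], [constricted glottis] and nothing else.
These terminals are all dominated by Laryngeal, and no proper subconstituent of Laryngeal covers them all; Laryngeal is their lowest common ancestor.
If Laryngeal spreads, every terminal under it takes /d/'s value, producing [g] as observed.
Had Root spread, [coronal], [dorsal] would have taken /d/'s values; they stay as in /k'/, confirming the spreading constituent is exactly Laryngeal.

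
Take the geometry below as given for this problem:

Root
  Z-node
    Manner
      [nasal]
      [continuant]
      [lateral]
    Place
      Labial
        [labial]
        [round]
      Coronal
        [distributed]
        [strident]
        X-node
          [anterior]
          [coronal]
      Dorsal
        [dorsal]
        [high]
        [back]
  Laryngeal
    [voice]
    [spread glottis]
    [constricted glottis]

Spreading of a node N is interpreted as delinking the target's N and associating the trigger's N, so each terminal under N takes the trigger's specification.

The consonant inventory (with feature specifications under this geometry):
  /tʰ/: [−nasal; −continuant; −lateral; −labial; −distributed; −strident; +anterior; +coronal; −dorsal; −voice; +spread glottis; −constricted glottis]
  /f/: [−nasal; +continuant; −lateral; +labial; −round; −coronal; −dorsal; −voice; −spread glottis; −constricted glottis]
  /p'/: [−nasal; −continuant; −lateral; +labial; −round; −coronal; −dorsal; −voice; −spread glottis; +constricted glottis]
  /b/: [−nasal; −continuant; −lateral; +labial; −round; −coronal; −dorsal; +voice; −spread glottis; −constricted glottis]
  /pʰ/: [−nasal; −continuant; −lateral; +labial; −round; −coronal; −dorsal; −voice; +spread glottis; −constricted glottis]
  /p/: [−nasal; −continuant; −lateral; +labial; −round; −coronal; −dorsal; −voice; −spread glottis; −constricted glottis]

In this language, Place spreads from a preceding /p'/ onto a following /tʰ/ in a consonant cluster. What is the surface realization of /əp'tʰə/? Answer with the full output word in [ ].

The Place node dominates the terminals [labial], [round], [distributed], [strident], [anterior], [coronal], [dorsal], [high], [back].
After delinking /tʰ/'s Place and linking /p'/'s, the affected terminals become [+labial], [−round], [−coronal], [−dorsal]; [nasal], [continuant], [lateral], … (outside Place) are retained from /tʰ/.
This feature bundle is that of [pʰ], so /əp'tʰə/ surfaces as [əp'pʰə].

[əp'pʰə]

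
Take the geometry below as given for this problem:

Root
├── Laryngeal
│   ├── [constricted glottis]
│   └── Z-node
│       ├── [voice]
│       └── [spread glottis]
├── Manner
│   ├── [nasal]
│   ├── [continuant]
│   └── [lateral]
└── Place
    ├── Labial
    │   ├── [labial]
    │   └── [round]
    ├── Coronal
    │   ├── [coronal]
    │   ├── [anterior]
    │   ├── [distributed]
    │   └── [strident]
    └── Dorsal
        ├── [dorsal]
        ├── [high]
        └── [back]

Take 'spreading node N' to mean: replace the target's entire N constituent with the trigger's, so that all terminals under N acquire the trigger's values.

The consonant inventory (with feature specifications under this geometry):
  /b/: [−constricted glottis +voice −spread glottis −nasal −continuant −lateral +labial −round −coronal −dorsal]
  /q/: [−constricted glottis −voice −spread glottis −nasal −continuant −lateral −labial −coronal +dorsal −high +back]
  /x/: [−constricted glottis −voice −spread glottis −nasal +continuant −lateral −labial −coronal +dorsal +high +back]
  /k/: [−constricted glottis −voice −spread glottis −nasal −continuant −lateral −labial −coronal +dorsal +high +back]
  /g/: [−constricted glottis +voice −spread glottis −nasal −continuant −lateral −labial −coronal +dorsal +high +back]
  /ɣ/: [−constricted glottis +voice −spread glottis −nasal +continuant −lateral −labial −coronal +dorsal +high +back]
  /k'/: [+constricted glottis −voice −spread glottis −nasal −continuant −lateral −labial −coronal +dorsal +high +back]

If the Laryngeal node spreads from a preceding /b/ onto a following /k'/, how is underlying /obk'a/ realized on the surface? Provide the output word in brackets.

[obga]

Laryngeal immediately or transitively dominates [constricted glottis], [voice], [spread glottis].
After delinking /k'/'s Laryngeal and linking /b/'s, the affected terminals become [−constricted glottis], [+voice], [−spread glottis]; [nasal], [continuant], [lateral], … (outside Laryngeal) are retained from /k'/.
This feature bundle is that of [g], so /obk'a/ surfaces as [obga].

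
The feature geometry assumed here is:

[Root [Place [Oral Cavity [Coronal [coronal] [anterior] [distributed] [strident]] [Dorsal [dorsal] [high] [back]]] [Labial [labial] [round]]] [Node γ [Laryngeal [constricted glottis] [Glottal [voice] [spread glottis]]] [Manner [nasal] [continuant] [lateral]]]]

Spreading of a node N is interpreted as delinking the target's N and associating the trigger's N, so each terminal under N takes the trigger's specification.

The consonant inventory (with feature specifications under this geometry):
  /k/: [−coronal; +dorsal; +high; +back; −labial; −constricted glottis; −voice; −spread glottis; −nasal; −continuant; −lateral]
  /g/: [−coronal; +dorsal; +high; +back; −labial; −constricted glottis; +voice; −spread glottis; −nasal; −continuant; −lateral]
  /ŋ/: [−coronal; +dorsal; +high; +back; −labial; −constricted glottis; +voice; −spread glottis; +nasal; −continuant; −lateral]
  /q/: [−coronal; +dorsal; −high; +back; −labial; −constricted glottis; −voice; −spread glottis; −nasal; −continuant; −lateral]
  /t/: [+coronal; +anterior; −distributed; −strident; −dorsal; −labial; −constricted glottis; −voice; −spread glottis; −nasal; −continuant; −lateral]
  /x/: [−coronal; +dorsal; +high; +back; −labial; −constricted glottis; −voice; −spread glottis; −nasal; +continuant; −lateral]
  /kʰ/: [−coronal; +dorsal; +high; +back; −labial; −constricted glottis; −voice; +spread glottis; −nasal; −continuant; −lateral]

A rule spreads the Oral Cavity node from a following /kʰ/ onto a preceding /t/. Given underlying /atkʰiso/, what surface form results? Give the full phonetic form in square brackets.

Terminals under Oral Cavity in this geometry: [coronal], [anterior], [distributed], [strident], [dorsal], [high], [back].
Spreading Oral Cavity from /kʰ/ onto /t/ replaces those values with /kʰ/'s: [−coronal], [+dorsal], [+high], [+back]. Features outside Oral Cavity ([labial], [constricted glottis], [voice], …) stay as in /t/.
Among the inventory, only /k/ has exactly this specification, giving the surface form [akkʰiso].

[akkʰiso]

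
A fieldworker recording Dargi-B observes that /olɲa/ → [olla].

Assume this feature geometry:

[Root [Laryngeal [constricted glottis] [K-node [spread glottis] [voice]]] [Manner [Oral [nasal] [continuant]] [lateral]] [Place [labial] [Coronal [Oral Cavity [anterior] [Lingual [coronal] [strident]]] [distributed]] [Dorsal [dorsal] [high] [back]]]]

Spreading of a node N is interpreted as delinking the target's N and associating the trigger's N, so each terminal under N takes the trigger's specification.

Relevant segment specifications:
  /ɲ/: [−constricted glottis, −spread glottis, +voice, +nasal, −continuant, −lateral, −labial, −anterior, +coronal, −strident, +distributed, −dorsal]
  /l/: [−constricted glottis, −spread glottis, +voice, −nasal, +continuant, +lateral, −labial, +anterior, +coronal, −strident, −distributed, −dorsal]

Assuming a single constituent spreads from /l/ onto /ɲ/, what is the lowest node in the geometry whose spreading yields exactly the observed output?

Root

The alternation /ɲ/ → [l] changes [nasal], [continuant], [lateral], [anterior], [distributed] and nothing else.
These terminals are all dominated by Root, and no proper subconstituent of Root covers them all; Root is their lowest common ancestor.
Spreading Root from /l/ overwrites each of those terminals with /l/'s values, yielding exactly [l].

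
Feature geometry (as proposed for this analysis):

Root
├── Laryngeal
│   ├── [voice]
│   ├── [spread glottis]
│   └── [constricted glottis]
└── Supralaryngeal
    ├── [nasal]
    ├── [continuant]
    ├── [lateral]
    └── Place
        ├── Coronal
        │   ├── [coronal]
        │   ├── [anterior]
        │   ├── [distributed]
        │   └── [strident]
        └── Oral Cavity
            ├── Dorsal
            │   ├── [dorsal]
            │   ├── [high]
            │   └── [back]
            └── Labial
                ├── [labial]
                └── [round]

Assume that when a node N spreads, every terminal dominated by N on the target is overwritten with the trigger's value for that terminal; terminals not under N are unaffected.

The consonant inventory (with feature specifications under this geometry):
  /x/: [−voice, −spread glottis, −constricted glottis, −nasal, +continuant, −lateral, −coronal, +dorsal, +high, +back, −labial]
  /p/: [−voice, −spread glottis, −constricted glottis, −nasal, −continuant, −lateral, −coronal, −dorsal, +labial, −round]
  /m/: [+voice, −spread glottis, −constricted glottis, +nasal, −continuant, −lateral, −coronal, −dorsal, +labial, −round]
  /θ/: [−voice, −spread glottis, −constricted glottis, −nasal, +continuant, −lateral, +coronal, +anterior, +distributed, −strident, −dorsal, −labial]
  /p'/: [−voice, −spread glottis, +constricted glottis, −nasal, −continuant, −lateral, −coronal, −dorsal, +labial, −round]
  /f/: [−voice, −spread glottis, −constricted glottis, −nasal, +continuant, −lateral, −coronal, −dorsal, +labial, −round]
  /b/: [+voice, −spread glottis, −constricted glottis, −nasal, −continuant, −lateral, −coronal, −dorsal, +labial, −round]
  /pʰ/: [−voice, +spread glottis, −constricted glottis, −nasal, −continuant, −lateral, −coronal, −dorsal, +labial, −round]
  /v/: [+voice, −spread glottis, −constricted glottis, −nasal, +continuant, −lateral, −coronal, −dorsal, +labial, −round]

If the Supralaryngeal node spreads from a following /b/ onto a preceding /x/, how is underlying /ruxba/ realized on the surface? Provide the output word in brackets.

Terminals under Supralaryngeal in this geometry: [nasal], [continuant], [lateral], [coronal], [anterior], [distributed], [strident], [dorsal], [high], [back], [labial], [round].
After delinking /x/'s Supralaryngeal and linking /b/'s, the affected terminals become [−nasal], [−continuant], [−lateral], [−coronal], [−dorsal], [+labial], [−round]; [voice], [spread glottis], [constricted glottis] (outside Supralaryngeal) are retained from /x/.
Among the inventory, only /p/ has exactly this specification, giving the surface form [rupba].

[rupba]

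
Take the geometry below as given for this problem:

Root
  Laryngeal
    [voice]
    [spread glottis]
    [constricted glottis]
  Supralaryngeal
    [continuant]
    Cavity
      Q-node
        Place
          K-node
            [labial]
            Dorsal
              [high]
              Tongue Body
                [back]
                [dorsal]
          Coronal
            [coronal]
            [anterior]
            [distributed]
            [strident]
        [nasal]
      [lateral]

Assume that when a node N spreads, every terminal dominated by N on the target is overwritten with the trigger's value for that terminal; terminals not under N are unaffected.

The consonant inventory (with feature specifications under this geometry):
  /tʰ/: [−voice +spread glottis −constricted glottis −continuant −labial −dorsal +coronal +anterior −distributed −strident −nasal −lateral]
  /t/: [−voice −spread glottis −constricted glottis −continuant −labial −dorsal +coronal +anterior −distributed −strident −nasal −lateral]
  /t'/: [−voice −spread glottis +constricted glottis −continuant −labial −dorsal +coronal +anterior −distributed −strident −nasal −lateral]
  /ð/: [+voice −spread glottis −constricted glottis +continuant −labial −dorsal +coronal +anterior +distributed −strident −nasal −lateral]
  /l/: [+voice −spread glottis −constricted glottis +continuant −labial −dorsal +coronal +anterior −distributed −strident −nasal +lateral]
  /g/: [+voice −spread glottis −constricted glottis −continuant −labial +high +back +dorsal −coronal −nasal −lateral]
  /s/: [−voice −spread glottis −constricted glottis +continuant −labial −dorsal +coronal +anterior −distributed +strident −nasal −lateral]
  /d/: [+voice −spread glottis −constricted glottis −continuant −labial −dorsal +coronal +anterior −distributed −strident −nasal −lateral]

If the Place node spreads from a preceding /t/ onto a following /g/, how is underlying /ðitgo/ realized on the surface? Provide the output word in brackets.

[ðitdo]

The Place node dominates the terminals [labial], [high], [back], [dorsal], [coronal], [anterior], [distributed], [strident].
Spreading Place from /t/ onto /g/ replaces those values with /t/'s: [−labial], [−dorsal], [+coronal], [+anterior], [−distributed], [−strident]. Features outside Place ([voice], [spread glottis], [constricted glottis], …) stay as in /g/.
This feature bundle is that of [d], so /ðitgo/ surfaces as [ðitdo].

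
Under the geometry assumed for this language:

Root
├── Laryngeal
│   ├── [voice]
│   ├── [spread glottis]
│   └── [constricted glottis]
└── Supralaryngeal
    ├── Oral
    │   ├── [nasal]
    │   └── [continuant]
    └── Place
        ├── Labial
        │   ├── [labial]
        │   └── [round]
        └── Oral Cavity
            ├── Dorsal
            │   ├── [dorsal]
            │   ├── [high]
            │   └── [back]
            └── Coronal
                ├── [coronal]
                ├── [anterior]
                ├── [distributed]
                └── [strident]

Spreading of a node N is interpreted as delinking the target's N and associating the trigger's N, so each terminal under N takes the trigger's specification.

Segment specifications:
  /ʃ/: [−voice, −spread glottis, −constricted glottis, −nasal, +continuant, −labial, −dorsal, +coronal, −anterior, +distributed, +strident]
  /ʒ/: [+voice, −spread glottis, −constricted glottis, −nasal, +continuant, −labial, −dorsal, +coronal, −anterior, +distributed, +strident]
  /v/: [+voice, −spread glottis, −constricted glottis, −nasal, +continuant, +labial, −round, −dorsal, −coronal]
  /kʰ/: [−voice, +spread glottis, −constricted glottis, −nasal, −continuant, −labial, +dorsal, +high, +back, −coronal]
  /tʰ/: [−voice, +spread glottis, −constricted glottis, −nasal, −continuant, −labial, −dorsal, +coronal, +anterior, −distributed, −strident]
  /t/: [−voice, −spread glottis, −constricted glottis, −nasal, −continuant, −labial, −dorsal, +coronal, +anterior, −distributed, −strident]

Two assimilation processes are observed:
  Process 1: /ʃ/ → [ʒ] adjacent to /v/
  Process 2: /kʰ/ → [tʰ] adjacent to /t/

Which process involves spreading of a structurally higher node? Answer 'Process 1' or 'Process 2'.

In Process 1, [voice] changes, so the minimal spreading node is [voice] at depth 2.
In Process 2, [coronal], [anterior], [distributed], [strident], [dorsal], [high], [back] change, so the minimal spreading node is Oral Cavity at depth 3.
Depth 2 < depth 3; Process 1 involves the structurally higher constituent [voice].

Process 1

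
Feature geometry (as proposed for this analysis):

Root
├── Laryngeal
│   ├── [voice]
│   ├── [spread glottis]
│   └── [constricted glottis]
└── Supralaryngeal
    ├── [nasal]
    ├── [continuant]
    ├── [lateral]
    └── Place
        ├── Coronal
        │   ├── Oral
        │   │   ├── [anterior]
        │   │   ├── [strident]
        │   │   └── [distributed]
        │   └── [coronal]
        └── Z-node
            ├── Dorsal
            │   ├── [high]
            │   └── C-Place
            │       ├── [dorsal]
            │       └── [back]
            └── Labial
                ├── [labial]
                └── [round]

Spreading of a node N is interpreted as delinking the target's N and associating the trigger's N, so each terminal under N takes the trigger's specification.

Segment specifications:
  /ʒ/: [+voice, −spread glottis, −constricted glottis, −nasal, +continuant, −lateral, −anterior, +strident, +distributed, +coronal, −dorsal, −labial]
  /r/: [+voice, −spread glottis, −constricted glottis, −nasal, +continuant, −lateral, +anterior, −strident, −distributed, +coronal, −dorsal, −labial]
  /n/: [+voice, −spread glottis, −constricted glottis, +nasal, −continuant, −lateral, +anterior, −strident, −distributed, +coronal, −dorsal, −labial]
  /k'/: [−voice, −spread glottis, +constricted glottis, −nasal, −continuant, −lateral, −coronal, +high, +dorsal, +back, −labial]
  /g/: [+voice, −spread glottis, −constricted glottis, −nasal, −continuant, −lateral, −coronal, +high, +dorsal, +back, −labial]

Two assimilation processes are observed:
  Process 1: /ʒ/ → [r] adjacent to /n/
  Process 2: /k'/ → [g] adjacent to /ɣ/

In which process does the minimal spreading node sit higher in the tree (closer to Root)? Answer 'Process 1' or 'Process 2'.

Process 2

In Process 1, [anterior], [distributed], [strident] change, so the minimal spreading node is Oral at depth 4.
Process 2 alters [voice], [constricted glottis]; the lowest common ancestor is Laryngeal (depth 1 from Root).
Laryngeal (depth 1) sits above Oral (depth 4), making Process 2 the one with the higher spreading node.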